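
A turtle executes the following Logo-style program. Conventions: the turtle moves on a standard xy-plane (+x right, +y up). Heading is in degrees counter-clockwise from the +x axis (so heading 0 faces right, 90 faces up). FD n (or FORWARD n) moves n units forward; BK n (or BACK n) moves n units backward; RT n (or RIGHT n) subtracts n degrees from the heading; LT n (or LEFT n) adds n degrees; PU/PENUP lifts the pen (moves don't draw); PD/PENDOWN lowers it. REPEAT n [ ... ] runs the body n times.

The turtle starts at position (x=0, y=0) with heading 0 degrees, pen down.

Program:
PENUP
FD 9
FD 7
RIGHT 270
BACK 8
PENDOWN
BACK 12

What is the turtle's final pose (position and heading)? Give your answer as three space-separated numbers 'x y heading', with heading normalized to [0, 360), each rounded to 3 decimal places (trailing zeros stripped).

Executing turtle program step by step:
Start: pos=(0,0), heading=0, pen down
PU: pen up
FD 9: (0,0) -> (9,0) [heading=0, move]
FD 7: (9,0) -> (16,0) [heading=0, move]
RT 270: heading 0 -> 90
BK 8: (16,0) -> (16,-8) [heading=90, move]
PD: pen down
BK 12: (16,-8) -> (16,-20) [heading=90, draw]
Final: pos=(16,-20), heading=90, 1 segment(s) drawn

Answer: 16 -20 90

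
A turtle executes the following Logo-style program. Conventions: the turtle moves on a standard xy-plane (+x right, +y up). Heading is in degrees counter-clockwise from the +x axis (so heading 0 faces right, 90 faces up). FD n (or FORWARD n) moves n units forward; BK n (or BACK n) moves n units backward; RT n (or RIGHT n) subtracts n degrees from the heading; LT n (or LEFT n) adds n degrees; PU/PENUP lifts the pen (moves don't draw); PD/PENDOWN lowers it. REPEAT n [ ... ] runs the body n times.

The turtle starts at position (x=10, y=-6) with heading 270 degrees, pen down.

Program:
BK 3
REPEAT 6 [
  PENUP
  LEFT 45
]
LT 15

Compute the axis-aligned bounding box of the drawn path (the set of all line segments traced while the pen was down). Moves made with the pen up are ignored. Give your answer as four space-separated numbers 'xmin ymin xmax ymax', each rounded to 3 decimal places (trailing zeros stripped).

Answer: 10 -6 10 -3

Derivation:
Executing turtle program step by step:
Start: pos=(10,-6), heading=270, pen down
BK 3: (10,-6) -> (10,-3) [heading=270, draw]
REPEAT 6 [
  -- iteration 1/6 --
  PU: pen up
  LT 45: heading 270 -> 315
  -- iteration 2/6 --
  PU: pen up
  LT 45: heading 315 -> 0
  -- iteration 3/6 --
  PU: pen up
  LT 45: heading 0 -> 45
  -- iteration 4/6 --
  PU: pen up
  LT 45: heading 45 -> 90
  -- iteration 5/6 --
  PU: pen up
  LT 45: heading 90 -> 135
  -- iteration 6/6 --
  PU: pen up
  LT 45: heading 135 -> 180
]
LT 15: heading 180 -> 195
Final: pos=(10,-3), heading=195, 1 segment(s) drawn

Segment endpoints: x in {10}, y in {-6, -3}
xmin=10, ymin=-6, xmax=10, ymax=-3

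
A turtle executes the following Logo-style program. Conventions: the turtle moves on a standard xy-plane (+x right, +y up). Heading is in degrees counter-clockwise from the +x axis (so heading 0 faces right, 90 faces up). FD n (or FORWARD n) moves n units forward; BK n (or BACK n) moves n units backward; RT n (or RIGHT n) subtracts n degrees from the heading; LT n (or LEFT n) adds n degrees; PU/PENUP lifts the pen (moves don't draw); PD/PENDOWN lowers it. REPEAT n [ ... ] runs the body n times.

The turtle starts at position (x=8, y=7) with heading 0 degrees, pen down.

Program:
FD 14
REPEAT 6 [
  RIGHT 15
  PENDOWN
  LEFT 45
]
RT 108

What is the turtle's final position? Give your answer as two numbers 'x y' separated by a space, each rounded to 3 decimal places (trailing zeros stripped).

Answer: 22 7

Derivation:
Executing turtle program step by step:
Start: pos=(8,7), heading=0, pen down
FD 14: (8,7) -> (22,7) [heading=0, draw]
REPEAT 6 [
  -- iteration 1/6 --
  RT 15: heading 0 -> 345
  PD: pen down
  LT 45: heading 345 -> 30
  -- iteration 2/6 --
  RT 15: heading 30 -> 15
  PD: pen down
  LT 45: heading 15 -> 60
  -- iteration 3/6 --
  RT 15: heading 60 -> 45
  PD: pen down
  LT 45: heading 45 -> 90
  -- iteration 4/6 --
  RT 15: heading 90 -> 75
  PD: pen down
  LT 45: heading 75 -> 120
  -- iteration 5/6 --
  RT 15: heading 120 -> 105
  PD: pen down
  LT 45: heading 105 -> 150
  -- iteration 6/6 --
  RT 15: heading 150 -> 135
  PD: pen down
  LT 45: heading 135 -> 180
]
RT 108: heading 180 -> 72
Final: pos=(22,7), heading=72, 1 segment(s) drawn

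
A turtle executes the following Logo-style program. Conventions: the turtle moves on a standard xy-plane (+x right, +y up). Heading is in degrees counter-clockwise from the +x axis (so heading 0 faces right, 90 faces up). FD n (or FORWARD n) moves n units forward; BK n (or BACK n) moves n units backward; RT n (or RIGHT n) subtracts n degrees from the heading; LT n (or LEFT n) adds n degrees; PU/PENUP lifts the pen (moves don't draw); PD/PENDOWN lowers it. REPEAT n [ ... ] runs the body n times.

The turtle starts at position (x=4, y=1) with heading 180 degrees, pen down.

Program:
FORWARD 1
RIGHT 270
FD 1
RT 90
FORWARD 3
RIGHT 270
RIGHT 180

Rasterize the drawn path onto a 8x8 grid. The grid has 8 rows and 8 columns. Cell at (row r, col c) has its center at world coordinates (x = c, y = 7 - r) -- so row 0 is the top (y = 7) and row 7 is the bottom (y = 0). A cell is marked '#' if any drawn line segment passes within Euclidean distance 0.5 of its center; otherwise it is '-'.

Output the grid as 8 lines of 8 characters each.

Answer: --------
--------
--------
--------
--------
--------
---##---
####----

Derivation:
Segment 0: (4,1) -> (3,1)
Segment 1: (3,1) -> (3,0)
Segment 2: (3,0) -> (0,-0)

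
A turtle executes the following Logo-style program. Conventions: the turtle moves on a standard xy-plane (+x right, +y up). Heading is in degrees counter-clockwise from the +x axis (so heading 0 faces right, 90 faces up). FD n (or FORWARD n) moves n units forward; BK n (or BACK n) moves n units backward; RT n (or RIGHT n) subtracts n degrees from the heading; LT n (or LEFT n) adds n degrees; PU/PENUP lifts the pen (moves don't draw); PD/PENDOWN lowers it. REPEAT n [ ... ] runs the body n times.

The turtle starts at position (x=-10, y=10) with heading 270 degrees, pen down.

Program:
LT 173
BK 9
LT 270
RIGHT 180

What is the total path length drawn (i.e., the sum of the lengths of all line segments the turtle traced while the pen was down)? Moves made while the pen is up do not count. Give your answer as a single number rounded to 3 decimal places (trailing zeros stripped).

Executing turtle program step by step:
Start: pos=(-10,10), heading=270, pen down
LT 173: heading 270 -> 83
BK 9: (-10,10) -> (-11.097,1.067) [heading=83, draw]
LT 270: heading 83 -> 353
RT 180: heading 353 -> 173
Final: pos=(-11.097,1.067), heading=173, 1 segment(s) drawn

Segment lengths:
  seg 1: (-10,10) -> (-11.097,1.067), length = 9
Total = 9

Answer: 9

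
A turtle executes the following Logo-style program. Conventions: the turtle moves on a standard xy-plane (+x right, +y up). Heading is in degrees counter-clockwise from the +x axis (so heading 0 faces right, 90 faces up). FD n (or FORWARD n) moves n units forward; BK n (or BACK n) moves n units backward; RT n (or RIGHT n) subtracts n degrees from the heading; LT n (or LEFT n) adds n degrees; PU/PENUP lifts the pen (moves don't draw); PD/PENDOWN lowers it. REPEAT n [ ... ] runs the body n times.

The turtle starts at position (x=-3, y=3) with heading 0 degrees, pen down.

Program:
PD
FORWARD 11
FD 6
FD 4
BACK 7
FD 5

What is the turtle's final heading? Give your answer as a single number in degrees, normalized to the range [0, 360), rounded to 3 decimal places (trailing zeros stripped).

Executing turtle program step by step:
Start: pos=(-3,3), heading=0, pen down
PD: pen down
FD 11: (-3,3) -> (8,3) [heading=0, draw]
FD 6: (8,3) -> (14,3) [heading=0, draw]
FD 4: (14,3) -> (18,3) [heading=0, draw]
BK 7: (18,3) -> (11,3) [heading=0, draw]
FD 5: (11,3) -> (16,3) [heading=0, draw]
Final: pos=(16,3), heading=0, 5 segment(s) drawn

Answer: 0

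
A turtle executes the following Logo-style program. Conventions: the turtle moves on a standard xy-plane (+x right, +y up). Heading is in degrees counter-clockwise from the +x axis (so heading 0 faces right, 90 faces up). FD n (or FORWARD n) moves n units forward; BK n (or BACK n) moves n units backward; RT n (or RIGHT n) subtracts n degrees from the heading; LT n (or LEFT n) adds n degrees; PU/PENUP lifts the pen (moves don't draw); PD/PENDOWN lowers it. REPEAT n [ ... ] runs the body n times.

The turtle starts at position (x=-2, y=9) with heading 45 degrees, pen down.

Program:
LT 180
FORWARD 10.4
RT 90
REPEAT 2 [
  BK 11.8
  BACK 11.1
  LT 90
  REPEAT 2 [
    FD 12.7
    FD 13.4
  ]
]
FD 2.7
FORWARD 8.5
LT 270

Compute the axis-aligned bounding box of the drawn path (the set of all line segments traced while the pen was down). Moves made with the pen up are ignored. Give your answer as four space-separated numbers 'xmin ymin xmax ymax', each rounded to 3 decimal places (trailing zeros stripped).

Executing turtle program step by step:
Start: pos=(-2,9), heading=45, pen down
LT 180: heading 45 -> 225
FD 10.4: (-2,9) -> (-9.354,1.646) [heading=225, draw]
RT 90: heading 225 -> 135
REPEAT 2 [
  -- iteration 1/2 --
  BK 11.8: (-9.354,1.646) -> (-1.01,-6.698) [heading=135, draw]
  BK 11.1: (-1.01,-6.698) -> (6.839,-14.547) [heading=135, draw]
  LT 90: heading 135 -> 225
  REPEAT 2 [
    -- iteration 1/2 --
    FD 12.7: (6.839,-14.547) -> (-2.141,-23.527) [heading=225, draw]
    FD 13.4: (-2.141,-23.527) -> (-11.617,-33.002) [heading=225, draw]
    -- iteration 2/2 --
    FD 12.7: (-11.617,-33.002) -> (-20.597,-41.982) [heading=225, draw]
    FD 13.4: (-20.597,-41.982) -> (-30.072,-51.458) [heading=225, draw]
  ]
  -- iteration 2/2 --
  BK 11.8: (-30.072,-51.458) -> (-21.728,-43.114) [heading=225, draw]
  BK 11.1: (-21.728,-43.114) -> (-13.879,-35.265) [heading=225, draw]
  LT 90: heading 225 -> 315
  REPEAT 2 [
    -- iteration 1/2 --
    FD 12.7: (-13.879,-35.265) -> (-4.899,-44.245) [heading=315, draw]
    FD 13.4: (-4.899,-44.245) -> (4.576,-53.72) [heading=315, draw]
    -- iteration 2/2 --
    FD 12.7: (4.576,-53.72) -> (13.556,-62.701) [heading=315, draw]
    FD 13.4: (13.556,-62.701) -> (23.032,-72.176) [heading=315, draw]
  ]
]
FD 2.7: (23.032,-72.176) -> (24.941,-74.085) [heading=315, draw]
FD 8.5: (24.941,-74.085) -> (30.951,-80.095) [heading=315, draw]
LT 270: heading 315 -> 225
Final: pos=(30.951,-80.095), heading=225, 15 segment(s) drawn

Segment endpoints: x in {-30.072, -21.728, -20.597, -13.879, -11.617, -9.354, -4.899, -2.141, -2, -1.01, 4.576, 6.839, 13.556, 23.032, 24.941, 30.951}, y in {-80.095, -74.085, -72.176, -62.701, -53.72, -51.458, -44.245, -43.114, -41.982, -35.265, -33.002, -23.527, -14.547, -6.698, 1.646, 9}
xmin=-30.072, ymin=-80.095, xmax=30.951, ymax=9

Answer: -30.072 -80.095 30.951 9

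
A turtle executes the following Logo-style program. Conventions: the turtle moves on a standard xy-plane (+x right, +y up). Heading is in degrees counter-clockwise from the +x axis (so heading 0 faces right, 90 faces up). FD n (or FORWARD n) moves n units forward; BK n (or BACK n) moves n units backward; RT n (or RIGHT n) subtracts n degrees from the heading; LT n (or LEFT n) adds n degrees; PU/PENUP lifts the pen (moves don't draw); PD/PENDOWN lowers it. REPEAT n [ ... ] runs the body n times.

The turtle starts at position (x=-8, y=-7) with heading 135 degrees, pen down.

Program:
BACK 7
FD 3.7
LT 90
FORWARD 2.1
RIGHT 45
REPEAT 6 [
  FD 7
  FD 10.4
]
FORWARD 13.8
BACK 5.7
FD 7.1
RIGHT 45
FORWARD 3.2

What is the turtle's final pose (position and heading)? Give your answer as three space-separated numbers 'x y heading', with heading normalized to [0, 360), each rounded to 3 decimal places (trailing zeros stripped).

Answer: -129.014 -8.556 135

Derivation:
Executing turtle program step by step:
Start: pos=(-8,-7), heading=135, pen down
BK 7: (-8,-7) -> (-3.05,-11.95) [heading=135, draw]
FD 3.7: (-3.05,-11.95) -> (-5.667,-9.333) [heading=135, draw]
LT 90: heading 135 -> 225
FD 2.1: (-5.667,-9.333) -> (-7.151,-10.818) [heading=225, draw]
RT 45: heading 225 -> 180
REPEAT 6 [
  -- iteration 1/6 --
  FD 7: (-7.151,-10.818) -> (-14.151,-10.818) [heading=180, draw]
  FD 10.4: (-14.151,-10.818) -> (-24.551,-10.818) [heading=180, draw]
  -- iteration 2/6 --
  FD 7: (-24.551,-10.818) -> (-31.551,-10.818) [heading=180, draw]
  FD 10.4: (-31.551,-10.818) -> (-41.951,-10.818) [heading=180, draw]
  -- iteration 3/6 --
  FD 7: (-41.951,-10.818) -> (-48.951,-10.818) [heading=180, draw]
  FD 10.4: (-48.951,-10.818) -> (-59.351,-10.818) [heading=180, draw]
  -- iteration 4/6 --
  FD 7: (-59.351,-10.818) -> (-66.351,-10.818) [heading=180, draw]
  FD 10.4: (-66.351,-10.818) -> (-76.751,-10.818) [heading=180, draw]
  -- iteration 5/6 --
  FD 7: (-76.751,-10.818) -> (-83.751,-10.818) [heading=180, draw]
  FD 10.4: (-83.751,-10.818) -> (-94.151,-10.818) [heading=180, draw]
  -- iteration 6/6 --
  FD 7: (-94.151,-10.818) -> (-101.151,-10.818) [heading=180, draw]
  FD 10.4: (-101.151,-10.818) -> (-111.551,-10.818) [heading=180, draw]
]
FD 13.8: (-111.551,-10.818) -> (-125.351,-10.818) [heading=180, draw]
BK 5.7: (-125.351,-10.818) -> (-119.651,-10.818) [heading=180, draw]
FD 7.1: (-119.651,-10.818) -> (-126.751,-10.818) [heading=180, draw]
RT 45: heading 180 -> 135
FD 3.2: (-126.751,-10.818) -> (-129.014,-8.556) [heading=135, draw]
Final: pos=(-129.014,-8.556), heading=135, 19 segment(s) drawn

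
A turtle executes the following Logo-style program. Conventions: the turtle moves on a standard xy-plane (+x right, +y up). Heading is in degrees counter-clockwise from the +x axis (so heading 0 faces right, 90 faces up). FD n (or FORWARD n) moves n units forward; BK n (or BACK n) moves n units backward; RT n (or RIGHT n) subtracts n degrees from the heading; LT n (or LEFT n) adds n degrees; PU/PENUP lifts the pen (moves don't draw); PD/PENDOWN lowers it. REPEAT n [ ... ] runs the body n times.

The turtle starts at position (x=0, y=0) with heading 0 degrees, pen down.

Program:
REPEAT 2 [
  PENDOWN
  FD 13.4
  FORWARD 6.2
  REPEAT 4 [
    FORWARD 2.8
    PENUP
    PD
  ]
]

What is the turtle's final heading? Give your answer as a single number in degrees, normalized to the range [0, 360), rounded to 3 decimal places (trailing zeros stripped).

Executing turtle program step by step:
Start: pos=(0,0), heading=0, pen down
REPEAT 2 [
  -- iteration 1/2 --
  PD: pen down
  FD 13.4: (0,0) -> (13.4,0) [heading=0, draw]
  FD 6.2: (13.4,0) -> (19.6,0) [heading=0, draw]
  REPEAT 4 [
    -- iteration 1/4 --
    FD 2.8: (19.6,0) -> (22.4,0) [heading=0, draw]
    PU: pen up
    PD: pen down
    -- iteration 2/4 --
    FD 2.8: (22.4,0) -> (25.2,0) [heading=0, draw]
    PU: pen up
    PD: pen down
    -- iteration 3/4 --
    FD 2.8: (25.2,0) -> (28,0) [heading=0, draw]
    PU: pen up
    PD: pen down
    -- iteration 4/4 --
    FD 2.8: (28,0) -> (30.8,0) [heading=0, draw]
    PU: pen up
    PD: pen down
  ]
  -- iteration 2/2 --
  PD: pen down
  FD 13.4: (30.8,0) -> (44.2,0) [heading=0, draw]
  FD 6.2: (44.2,0) -> (50.4,0) [heading=0, draw]
  REPEAT 4 [
    -- iteration 1/4 --
    FD 2.8: (50.4,0) -> (53.2,0) [heading=0, draw]
    PU: pen up
    PD: pen down
    -- iteration 2/4 --
    FD 2.8: (53.2,0) -> (56,0) [heading=0, draw]
    PU: pen up
    PD: pen down
    -- iteration 3/4 --
    FD 2.8: (56,0) -> (58.8,0) [heading=0, draw]
    PU: pen up
    PD: pen down
    -- iteration 4/4 --
    FD 2.8: (58.8,0) -> (61.6,0) [heading=0, draw]
    PU: pen up
    PD: pen down
  ]
]
Final: pos=(61.6,0), heading=0, 12 segment(s) drawn

Answer: 0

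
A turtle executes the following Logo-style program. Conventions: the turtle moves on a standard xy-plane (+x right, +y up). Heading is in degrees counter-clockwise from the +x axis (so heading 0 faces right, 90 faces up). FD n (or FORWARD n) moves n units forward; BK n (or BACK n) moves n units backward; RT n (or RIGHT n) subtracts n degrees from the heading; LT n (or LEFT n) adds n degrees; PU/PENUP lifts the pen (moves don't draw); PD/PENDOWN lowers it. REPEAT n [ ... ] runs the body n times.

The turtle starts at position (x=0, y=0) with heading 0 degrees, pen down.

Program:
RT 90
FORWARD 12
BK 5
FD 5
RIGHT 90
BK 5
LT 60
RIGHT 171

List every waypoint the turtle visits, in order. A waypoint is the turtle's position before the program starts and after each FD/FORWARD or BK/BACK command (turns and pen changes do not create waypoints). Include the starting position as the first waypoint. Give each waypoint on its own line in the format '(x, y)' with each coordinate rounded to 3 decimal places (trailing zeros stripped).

Executing turtle program step by step:
Start: pos=(0,0), heading=0, pen down
RT 90: heading 0 -> 270
FD 12: (0,0) -> (0,-12) [heading=270, draw]
BK 5: (0,-12) -> (0,-7) [heading=270, draw]
FD 5: (0,-7) -> (0,-12) [heading=270, draw]
RT 90: heading 270 -> 180
BK 5: (0,-12) -> (5,-12) [heading=180, draw]
LT 60: heading 180 -> 240
RT 171: heading 240 -> 69
Final: pos=(5,-12), heading=69, 4 segment(s) drawn
Waypoints (5 total):
(0, 0)
(0, -12)
(0, -7)
(0, -12)
(5, -12)

Answer: (0, 0)
(0, -12)
(0, -7)
(0, -12)
(5, -12)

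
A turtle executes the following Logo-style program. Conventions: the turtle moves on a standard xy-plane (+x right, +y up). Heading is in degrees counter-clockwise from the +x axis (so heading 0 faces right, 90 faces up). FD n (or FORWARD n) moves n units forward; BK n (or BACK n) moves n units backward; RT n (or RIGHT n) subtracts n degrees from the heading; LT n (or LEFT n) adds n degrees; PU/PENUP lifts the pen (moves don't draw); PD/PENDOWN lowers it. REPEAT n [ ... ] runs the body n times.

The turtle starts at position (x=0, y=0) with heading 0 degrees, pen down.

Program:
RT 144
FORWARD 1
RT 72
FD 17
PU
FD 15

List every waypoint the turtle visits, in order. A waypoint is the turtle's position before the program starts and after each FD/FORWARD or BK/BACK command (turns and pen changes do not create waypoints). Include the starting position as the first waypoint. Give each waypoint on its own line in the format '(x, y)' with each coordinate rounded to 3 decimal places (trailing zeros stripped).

Answer: (0, 0)
(-0.809, -0.588)
(-14.562, 9.405)
(-26.698, 18.221)

Derivation:
Executing turtle program step by step:
Start: pos=(0,0), heading=0, pen down
RT 144: heading 0 -> 216
FD 1: (0,0) -> (-0.809,-0.588) [heading=216, draw]
RT 72: heading 216 -> 144
FD 17: (-0.809,-0.588) -> (-14.562,9.405) [heading=144, draw]
PU: pen up
FD 15: (-14.562,9.405) -> (-26.698,18.221) [heading=144, move]
Final: pos=(-26.698,18.221), heading=144, 2 segment(s) drawn
Waypoints (4 total):
(0, 0)
(-0.809, -0.588)
(-14.562, 9.405)
(-26.698, 18.221)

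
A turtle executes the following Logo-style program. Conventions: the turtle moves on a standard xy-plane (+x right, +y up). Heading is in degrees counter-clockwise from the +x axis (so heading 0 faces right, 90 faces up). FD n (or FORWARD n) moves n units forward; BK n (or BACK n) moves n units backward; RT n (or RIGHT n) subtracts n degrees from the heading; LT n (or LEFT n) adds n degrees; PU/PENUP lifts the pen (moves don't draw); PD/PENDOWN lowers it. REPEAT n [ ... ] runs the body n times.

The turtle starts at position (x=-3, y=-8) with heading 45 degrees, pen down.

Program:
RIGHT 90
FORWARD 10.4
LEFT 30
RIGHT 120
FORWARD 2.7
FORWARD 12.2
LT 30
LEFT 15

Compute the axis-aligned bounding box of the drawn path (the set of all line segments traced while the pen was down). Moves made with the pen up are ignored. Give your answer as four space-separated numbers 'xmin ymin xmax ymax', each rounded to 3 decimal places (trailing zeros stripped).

Answer: -6.182 -25.89 4.354 -8

Derivation:
Executing turtle program step by step:
Start: pos=(-3,-8), heading=45, pen down
RT 90: heading 45 -> 315
FD 10.4: (-3,-8) -> (4.354,-15.354) [heading=315, draw]
LT 30: heading 315 -> 345
RT 120: heading 345 -> 225
FD 2.7: (4.354,-15.354) -> (2.445,-17.263) [heading=225, draw]
FD 12.2: (2.445,-17.263) -> (-6.182,-25.89) [heading=225, draw]
LT 30: heading 225 -> 255
LT 15: heading 255 -> 270
Final: pos=(-6.182,-25.89), heading=270, 3 segment(s) drawn

Segment endpoints: x in {-6.182, -3, 2.445, 4.354}, y in {-25.89, -17.263, -15.354, -8}
xmin=-6.182, ymin=-25.89, xmax=4.354, ymax=-8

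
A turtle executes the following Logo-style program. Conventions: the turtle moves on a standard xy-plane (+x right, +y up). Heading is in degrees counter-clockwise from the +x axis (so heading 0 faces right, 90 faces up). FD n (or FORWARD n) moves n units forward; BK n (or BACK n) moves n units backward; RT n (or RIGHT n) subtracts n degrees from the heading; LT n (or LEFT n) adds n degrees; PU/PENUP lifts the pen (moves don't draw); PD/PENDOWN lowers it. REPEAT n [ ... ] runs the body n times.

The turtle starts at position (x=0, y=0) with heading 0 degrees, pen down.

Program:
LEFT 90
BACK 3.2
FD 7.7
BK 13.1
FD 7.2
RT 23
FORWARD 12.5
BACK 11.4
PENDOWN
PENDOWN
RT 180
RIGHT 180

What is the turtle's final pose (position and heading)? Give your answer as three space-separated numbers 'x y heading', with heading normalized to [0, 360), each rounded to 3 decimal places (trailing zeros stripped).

Executing turtle program step by step:
Start: pos=(0,0), heading=0, pen down
LT 90: heading 0 -> 90
BK 3.2: (0,0) -> (0,-3.2) [heading=90, draw]
FD 7.7: (0,-3.2) -> (0,4.5) [heading=90, draw]
BK 13.1: (0,4.5) -> (0,-8.6) [heading=90, draw]
FD 7.2: (0,-8.6) -> (0,-1.4) [heading=90, draw]
RT 23: heading 90 -> 67
FD 12.5: (0,-1.4) -> (4.884,10.106) [heading=67, draw]
BK 11.4: (4.884,10.106) -> (0.43,-0.387) [heading=67, draw]
PD: pen down
PD: pen down
RT 180: heading 67 -> 247
RT 180: heading 247 -> 67
Final: pos=(0.43,-0.387), heading=67, 6 segment(s) drawn

Answer: 0.43 -0.387 67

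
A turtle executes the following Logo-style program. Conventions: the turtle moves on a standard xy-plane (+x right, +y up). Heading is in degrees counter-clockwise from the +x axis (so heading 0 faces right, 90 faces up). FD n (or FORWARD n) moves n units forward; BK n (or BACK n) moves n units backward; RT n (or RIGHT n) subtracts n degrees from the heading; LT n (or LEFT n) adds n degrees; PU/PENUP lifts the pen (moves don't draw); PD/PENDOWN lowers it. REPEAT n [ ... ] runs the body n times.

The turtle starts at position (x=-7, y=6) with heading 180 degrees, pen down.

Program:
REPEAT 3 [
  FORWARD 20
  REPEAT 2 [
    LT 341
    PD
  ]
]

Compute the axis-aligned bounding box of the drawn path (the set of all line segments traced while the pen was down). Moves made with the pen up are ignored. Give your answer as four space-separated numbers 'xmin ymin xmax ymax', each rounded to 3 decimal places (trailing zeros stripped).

Answer: -47.599 6 -7 37.719

Derivation:
Executing turtle program step by step:
Start: pos=(-7,6), heading=180, pen down
REPEAT 3 [
  -- iteration 1/3 --
  FD 20: (-7,6) -> (-27,6) [heading=180, draw]
  REPEAT 2 [
    -- iteration 1/2 --
    LT 341: heading 180 -> 161
    PD: pen down
    -- iteration 2/2 --
    LT 341: heading 161 -> 142
    PD: pen down
  ]
  -- iteration 2/3 --
  FD 20: (-27,6) -> (-42.76,18.313) [heading=142, draw]
  REPEAT 2 [
    -- iteration 1/2 --
    LT 341: heading 142 -> 123
    PD: pen down
    -- iteration 2/2 --
    LT 341: heading 123 -> 104
    PD: pen down
  ]
  -- iteration 3/3 --
  FD 20: (-42.76,18.313) -> (-47.599,37.719) [heading=104, draw]
  REPEAT 2 [
    -- iteration 1/2 --
    LT 341: heading 104 -> 85
    PD: pen down
    -- iteration 2/2 --
    LT 341: heading 85 -> 66
    PD: pen down
  ]
]
Final: pos=(-47.599,37.719), heading=66, 3 segment(s) drawn

Segment endpoints: x in {-47.599, -42.76, -27, -7}, y in {6, 6, 18.313, 37.719}
xmin=-47.599, ymin=6, xmax=-7, ymax=37.719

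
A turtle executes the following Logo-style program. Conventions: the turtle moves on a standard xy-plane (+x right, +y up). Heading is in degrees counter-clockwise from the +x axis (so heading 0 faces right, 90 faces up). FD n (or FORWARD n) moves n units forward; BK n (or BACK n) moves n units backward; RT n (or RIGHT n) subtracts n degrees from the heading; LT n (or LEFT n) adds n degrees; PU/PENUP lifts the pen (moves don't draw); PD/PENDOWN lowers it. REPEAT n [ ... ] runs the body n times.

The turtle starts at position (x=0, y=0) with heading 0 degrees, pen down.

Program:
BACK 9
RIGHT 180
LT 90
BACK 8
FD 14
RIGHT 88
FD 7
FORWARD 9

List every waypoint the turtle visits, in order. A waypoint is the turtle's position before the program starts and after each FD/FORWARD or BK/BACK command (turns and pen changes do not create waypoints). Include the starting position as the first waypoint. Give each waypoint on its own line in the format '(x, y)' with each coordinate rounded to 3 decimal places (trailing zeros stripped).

Answer: (0, 0)
(-9, 0)
(-9, 8)
(-9, -6)
(-15.996, -6.244)
(-24.99, -6.558)

Derivation:
Executing turtle program step by step:
Start: pos=(0,0), heading=0, pen down
BK 9: (0,0) -> (-9,0) [heading=0, draw]
RT 180: heading 0 -> 180
LT 90: heading 180 -> 270
BK 8: (-9,0) -> (-9,8) [heading=270, draw]
FD 14: (-9,8) -> (-9,-6) [heading=270, draw]
RT 88: heading 270 -> 182
FD 7: (-9,-6) -> (-15.996,-6.244) [heading=182, draw]
FD 9: (-15.996,-6.244) -> (-24.99,-6.558) [heading=182, draw]
Final: pos=(-24.99,-6.558), heading=182, 5 segment(s) drawn
Waypoints (6 total):
(0, 0)
(-9, 0)
(-9, 8)
(-9, -6)
(-15.996, -6.244)
(-24.99, -6.558)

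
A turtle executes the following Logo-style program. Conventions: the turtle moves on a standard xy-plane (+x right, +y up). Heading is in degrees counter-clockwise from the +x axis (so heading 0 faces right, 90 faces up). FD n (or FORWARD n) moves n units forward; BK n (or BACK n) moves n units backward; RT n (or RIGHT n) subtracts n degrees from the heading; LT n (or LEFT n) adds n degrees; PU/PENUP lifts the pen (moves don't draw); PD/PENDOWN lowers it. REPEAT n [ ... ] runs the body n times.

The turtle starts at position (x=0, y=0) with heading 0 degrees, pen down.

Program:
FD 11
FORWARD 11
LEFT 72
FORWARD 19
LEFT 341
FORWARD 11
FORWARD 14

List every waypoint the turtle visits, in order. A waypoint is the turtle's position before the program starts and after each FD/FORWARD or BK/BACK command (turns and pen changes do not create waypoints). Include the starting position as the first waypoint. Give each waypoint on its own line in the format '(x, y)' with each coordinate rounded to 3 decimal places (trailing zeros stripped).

Answer: (0, 0)
(11, 0)
(22, 0)
(27.871, 18.07)
(34.491, 26.855)
(42.917, 38.036)

Derivation:
Executing turtle program step by step:
Start: pos=(0,0), heading=0, pen down
FD 11: (0,0) -> (11,0) [heading=0, draw]
FD 11: (11,0) -> (22,0) [heading=0, draw]
LT 72: heading 0 -> 72
FD 19: (22,0) -> (27.871,18.07) [heading=72, draw]
LT 341: heading 72 -> 53
FD 11: (27.871,18.07) -> (34.491,26.855) [heading=53, draw]
FD 14: (34.491,26.855) -> (42.917,38.036) [heading=53, draw]
Final: pos=(42.917,38.036), heading=53, 5 segment(s) drawn
Waypoints (6 total):
(0, 0)
(11, 0)
(22, 0)
(27.871, 18.07)
(34.491, 26.855)
(42.917, 38.036)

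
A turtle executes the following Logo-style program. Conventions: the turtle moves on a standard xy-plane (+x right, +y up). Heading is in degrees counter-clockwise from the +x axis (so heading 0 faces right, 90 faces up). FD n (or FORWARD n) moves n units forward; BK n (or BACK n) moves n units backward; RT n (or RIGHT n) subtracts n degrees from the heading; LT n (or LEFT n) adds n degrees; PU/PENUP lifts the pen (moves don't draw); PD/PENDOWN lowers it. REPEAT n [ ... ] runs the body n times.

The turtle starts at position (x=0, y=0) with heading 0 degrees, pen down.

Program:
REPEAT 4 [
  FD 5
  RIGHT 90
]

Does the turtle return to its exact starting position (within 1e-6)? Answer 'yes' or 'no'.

Answer: yes

Derivation:
Executing turtle program step by step:
Start: pos=(0,0), heading=0, pen down
REPEAT 4 [
  -- iteration 1/4 --
  FD 5: (0,0) -> (5,0) [heading=0, draw]
  RT 90: heading 0 -> 270
  -- iteration 2/4 --
  FD 5: (5,0) -> (5,-5) [heading=270, draw]
  RT 90: heading 270 -> 180
  -- iteration 3/4 --
  FD 5: (5,-5) -> (0,-5) [heading=180, draw]
  RT 90: heading 180 -> 90
  -- iteration 4/4 --
  FD 5: (0,-5) -> (0,0) [heading=90, draw]
  RT 90: heading 90 -> 0
]
Final: pos=(0,0), heading=0, 4 segment(s) drawn

Start position: (0, 0)
Final position: (0, 0)
Distance = 0; < 1e-6 -> CLOSED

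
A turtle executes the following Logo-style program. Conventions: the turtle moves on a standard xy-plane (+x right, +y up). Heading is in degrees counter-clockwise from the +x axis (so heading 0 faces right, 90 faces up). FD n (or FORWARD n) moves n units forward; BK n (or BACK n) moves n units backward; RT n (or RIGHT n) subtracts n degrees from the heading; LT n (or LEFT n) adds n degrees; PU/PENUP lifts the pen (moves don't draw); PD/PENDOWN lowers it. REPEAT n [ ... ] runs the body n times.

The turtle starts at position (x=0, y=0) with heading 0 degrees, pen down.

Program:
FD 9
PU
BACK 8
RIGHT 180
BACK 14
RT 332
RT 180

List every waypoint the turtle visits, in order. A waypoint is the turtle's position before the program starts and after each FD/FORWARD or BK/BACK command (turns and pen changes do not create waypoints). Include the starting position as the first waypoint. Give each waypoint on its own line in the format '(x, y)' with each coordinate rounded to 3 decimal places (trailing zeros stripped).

Answer: (0, 0)
(9, 0)
(1, 0)
(15, 0)

Derivation:
Executing turtle program step by step:
Start: pos=(0,0), heading=0, pen down
FD 9: (0,0) -> (9,0) [heading=0, draw]
PU: pen up
BK 8: (9,0) -> (1,0) [heading=0, move]
RT 180: heading 0 -> 180
BK 14: (1,0) -> (15,0) [heading=180, move]
RT 332: heading 180 -> 208
RT 180: heading 208 -> 28
Final: pos=(15,0), heading=28, 1 segment(s) drawn
Waypoints (4 total):
(0, 0)
(9, 0)
(1, 0)
(15, 0)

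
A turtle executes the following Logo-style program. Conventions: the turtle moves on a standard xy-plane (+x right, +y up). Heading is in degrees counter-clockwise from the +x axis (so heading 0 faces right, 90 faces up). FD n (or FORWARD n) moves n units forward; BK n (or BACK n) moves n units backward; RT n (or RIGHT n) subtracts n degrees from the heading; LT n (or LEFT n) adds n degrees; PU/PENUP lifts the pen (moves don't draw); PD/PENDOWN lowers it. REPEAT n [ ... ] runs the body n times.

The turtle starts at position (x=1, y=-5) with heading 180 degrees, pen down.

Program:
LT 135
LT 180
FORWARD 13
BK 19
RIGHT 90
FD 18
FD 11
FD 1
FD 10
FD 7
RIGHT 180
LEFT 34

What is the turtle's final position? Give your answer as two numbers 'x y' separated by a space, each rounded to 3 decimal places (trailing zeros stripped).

Executing turtle program step by step:
Start: pos=(1,-5), heading=180, pen down
LT 135: heading 180 -> 315
LT 180: heading 315 -> 135
FD 13: (1,-5) -> (-8.192,4.192) [heading=135, draw]
BK 19: (-8.192,4.192) -> (5.243,-9.243) [heading=135, draw]
RT 90: heading 135 -> 45
FD 18: (5.243,-9.243) -> (17.971,3.485) [heading=45, draw]
FD 11: (17.971,3.485) -> (25.749,11.263) [heading=45, draw]
FD 1: (25.749,11.263) -> (26.456,11.971) [heading=45, draw]
FD 10: (26.456,11.971) -> (33.527,19.042) [heading=45, draw]
FD 7: (33.527,19.042) -> (38.477,23.991) [heading=45, draw]
RT 180: heading 45 -> 225
LT 34: heading 225 -> 259
Final: pos=(38.477,23.991), heading=259, 7 segment(s) drawn

Answer: 38.477 23.991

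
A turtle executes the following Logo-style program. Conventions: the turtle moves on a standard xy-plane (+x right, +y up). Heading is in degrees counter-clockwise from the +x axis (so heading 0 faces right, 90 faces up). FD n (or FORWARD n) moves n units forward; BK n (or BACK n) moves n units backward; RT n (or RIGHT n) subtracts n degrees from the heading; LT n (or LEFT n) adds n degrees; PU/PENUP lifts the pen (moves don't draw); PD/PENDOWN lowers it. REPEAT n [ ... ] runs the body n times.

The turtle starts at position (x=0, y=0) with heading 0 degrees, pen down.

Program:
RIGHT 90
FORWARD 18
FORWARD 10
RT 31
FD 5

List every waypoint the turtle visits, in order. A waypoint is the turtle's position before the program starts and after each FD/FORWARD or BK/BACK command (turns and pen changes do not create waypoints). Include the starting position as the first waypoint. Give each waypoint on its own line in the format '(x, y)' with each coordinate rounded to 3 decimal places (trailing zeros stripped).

Answer: (0, 0)
(0, -18)
(0, -28)
(-2.575, -32.286)

Derivation:
Executing turtle program step by step:
Start: pos=(0,0), heading=0, pen down
RT 90: heading 0 -> 270
FD 18: (0,0) -> (0,-18) [heading=270, draw]
FD 10: (0,-18) -> (0,-28) [heading=270, draw]
RT 31: heading 270 -> 239
FD 5: (0,-28) -> (-2.575,-32.286) [heading=239, draw]
Final: pos=(-2.575,-32.286), heading=239, 3 segment(s) drawn
Waypoints (4 total):
(0, 0)
(0, -18)
(0, -28)
(-2.575, -32.286)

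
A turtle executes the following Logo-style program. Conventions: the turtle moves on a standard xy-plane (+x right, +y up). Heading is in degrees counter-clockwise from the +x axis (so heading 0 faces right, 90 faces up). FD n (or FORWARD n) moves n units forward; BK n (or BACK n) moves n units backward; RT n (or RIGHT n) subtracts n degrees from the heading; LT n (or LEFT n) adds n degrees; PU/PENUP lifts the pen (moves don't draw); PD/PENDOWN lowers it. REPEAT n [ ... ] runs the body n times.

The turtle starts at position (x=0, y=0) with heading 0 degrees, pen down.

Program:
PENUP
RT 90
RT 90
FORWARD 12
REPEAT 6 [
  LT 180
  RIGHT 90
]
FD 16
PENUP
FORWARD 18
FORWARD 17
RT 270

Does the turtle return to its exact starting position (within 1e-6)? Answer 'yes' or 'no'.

Executing turtle program step by step:
Start: pos=(0,0), heading=0, pen down
PU: pen up
RT 90: heading 0 -> 270
RT 90: heading 270 -> 180
FD 12: (0,0) -> (-12,0) [heading=180, move]
REPEAT 6 [
  -- iteration 1/6 --
  LT 180: heading 180 -> 0
  RT 90: heading 0 -> 270
  -- iteration 2/6 --
  LT 180: heading 270 -> 90
  RT 90: heading 90 -> 0
  -- iteration 3/6 --
  LT 180: heading 0 -> 180
  RT 90: heading 180 -> 90
  -- iteration 4/6 --
  LT 180: heading 90 -> 270
  RT 90: heading 270 -> 180
  -- iteration 5/6 --
  LT 180: heading 180 -> 0
  RT 90: heading 0 -> 270
  -- iteration 6/6 --
  LT 180: heading 270 -> 90
  RT 90: heading 90 -> 0
]
FD 16: (-12,0) -> (4,0) [heading=0, move]
PU: pen up
FD 18: (4,0) -> (22,0) [heading=0, move]
FD 17: (22,0) -> (39,0) [heading=0, move]
RT 270: heading 0 -> 90
Final: pos=(39,0), heading=90, 0 segment(s) drawn

Start position: (0, 0)
Final position: (39, 0)
Distance = 39; >= 1e-6 -> NOT closed

Answer: no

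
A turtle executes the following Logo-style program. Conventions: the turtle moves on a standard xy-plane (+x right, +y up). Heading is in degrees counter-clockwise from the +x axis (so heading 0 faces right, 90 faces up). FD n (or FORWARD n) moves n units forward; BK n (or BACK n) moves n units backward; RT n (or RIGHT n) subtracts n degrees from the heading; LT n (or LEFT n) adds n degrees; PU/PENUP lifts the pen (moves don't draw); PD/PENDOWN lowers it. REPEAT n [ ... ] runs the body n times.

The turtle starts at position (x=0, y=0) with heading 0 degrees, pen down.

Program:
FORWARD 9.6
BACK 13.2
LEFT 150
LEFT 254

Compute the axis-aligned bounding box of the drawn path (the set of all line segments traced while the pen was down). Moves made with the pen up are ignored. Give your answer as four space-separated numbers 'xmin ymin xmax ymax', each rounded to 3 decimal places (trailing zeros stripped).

Answer: -3.6 0 9.6 0

Derivation:
Executing turtle program step by step:
Start: pos=(0,0), heading=0, pen down
FD 9.6: (0,0) -> (9.6,0) [heading=0, draw]
BK 13.2: (9.6,0) -> (-3.6,0) [heading=0, draw]
LT 150: heading 0 -> 150
LT 254: heading 150 -> 44
Final: pos=(-3.6,0), heading=44, 2 segment(s) drawn

Segment endpoints: x in {-3.6, 0, 9.6}, y in {0}
xmin=-3.6, ymin=0, xmax=9.6, ymax=0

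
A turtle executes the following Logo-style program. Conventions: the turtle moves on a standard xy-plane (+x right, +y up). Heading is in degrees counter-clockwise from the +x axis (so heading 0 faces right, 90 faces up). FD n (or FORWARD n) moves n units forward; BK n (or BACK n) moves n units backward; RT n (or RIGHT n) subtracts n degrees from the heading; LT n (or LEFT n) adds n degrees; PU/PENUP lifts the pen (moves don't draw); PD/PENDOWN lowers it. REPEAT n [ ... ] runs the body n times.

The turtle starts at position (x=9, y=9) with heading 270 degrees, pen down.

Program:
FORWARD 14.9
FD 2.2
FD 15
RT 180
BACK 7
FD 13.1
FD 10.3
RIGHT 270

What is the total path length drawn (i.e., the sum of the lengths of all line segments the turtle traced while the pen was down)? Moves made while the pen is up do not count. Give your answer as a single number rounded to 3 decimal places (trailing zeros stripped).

Answer: 62.5

Derivation:
Executing turtle program step by step:
Start: pos=(9,9), heading=270, pen down
FD 14.9: (9,9) -> (9,-5.9) [heading=270, draw]
FD 2.2: (9,-5.9) -> (9,-8.1) [heading=270, draw]
FD 15: (9,-8.1) -> (9,-23.1) [heading=270, draw]
RT 180: heading 270 -> 90
BK 7: (9,-23.1) -> (9,-30.1) [heading=90, draw]
FD 13.1: (9,-30.1) -> (9,-17) [heading=90, draw]
FD 10.3: (9,-17) -> (9,-6.7) [heading=90, draw]
RT 270: heading 90 -> 180
Final: pos=(9,-6.7), heading=180, 6 segment(s) drawn

Segment lengths:
  seg 1: (9,9) -> (9,-5.9), length = 14.9
  seg 2: (9,-5.9) -> (9,-8.1), length = 2.2
  seg 3: (9,-8.1) -> (9,-23.1), length = 15
  seg 4: (9,-23.1) -> (9,-30.1), length = 7
  seg 5: (9,-30.1) -> (9,-17), length = 13.1
  seg 6: (9,-17) -> (9,-6.7), length = 10.3
Total = 62.5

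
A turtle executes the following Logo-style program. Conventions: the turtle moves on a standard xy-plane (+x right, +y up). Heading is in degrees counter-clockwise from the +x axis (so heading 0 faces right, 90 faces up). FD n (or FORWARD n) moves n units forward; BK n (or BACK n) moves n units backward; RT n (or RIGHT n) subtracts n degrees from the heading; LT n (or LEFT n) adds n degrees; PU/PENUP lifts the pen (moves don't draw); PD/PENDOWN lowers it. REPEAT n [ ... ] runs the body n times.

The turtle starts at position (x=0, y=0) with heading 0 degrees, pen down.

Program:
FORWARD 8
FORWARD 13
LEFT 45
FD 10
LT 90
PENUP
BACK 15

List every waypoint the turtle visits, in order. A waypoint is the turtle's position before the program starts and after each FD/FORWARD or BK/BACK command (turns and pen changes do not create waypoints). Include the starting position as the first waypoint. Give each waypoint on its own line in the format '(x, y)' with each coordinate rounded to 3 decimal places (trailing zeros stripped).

Answer: (0, 0)
(8, 0)
(21, 0)
(28.071, 7.071)
(38.678, -3.536)

Derivation:
Executing turtle program step by step:
Start: pos=(0,0), heading=0, pen down
FD 8: (0,0) -> (8,0) [heading=0, draw]
FD 13: (8,0) -> (21,0) [heading=0, draw]
LT 45: heading 0 -> 45
FD 10: (21,0) -> (28.071,7.071) [heading=45, draw]
LT 90: heading 45 -> 135
PU: pen up
BK 15: (28.071,7.071) -> (38.678,-3.536) [heading=135, move]
Final: pos=(38.678,-3.536), heading=135, 3 segment(s) drawn
Waypoints (5 total):
(0, 0)
(8, 0)
(21, 0)
(28.071, 7.071)
(38.678, -3.536)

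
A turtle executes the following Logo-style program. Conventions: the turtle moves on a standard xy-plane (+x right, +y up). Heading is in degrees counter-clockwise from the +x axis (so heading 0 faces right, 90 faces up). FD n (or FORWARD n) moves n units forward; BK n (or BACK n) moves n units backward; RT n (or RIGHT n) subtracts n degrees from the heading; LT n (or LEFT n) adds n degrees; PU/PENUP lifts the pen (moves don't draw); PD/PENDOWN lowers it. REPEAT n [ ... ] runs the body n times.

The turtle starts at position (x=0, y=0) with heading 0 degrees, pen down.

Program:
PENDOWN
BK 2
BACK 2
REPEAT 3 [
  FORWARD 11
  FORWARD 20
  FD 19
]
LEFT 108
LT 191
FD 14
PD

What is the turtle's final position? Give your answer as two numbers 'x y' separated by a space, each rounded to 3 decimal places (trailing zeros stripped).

Answer: 152.787 -12.245

Derivation:
Executing turtle program step by step:
Start: pos=(0,0), heading=0, pen down
PD: pen down
BK 2: (0,0) -> (-2,0) [heading=0, draw]
BK 2: (-2,0) -> (-4,0) [heading=0, draw]
REPEAT 3 [
  -- iteration 1/3 --
  FD 11: (-4,0) -> (7,0) [heading=0, draw]
  FD 20: (7,0) -> (27,0) [heading=0, draw]
  FD 19: (27,0) -> (46,0) [heading=0, draw]
  -- iteration 2/3 --
  FD 11: (46,0) -> (57,0) [heading=0, draw]
  FD 20: (57,0) -> (77,0) [heading=0, draw]
  FD 19: (77,0) -> (96,0) [heading=0, draw]
  -- iteration 3/3 --
  FD 11: (96,0) -> (107,0) [heading=0, draw]
  FD 20: (107,0) -> (127,0) [heading=0, draw]
  FD 19: (127,0) -> (146,0) [heading=0, draw]
]
LT 108: heading 0 -> 108
LT 191: heading 108 -> 299
FD 14: (146,0) -> (152.787,-12.245) [heading=299, draw]
PD: pen down
Final: pos=(152.787,-12.245), heading=299, 12 segment(s) drawn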